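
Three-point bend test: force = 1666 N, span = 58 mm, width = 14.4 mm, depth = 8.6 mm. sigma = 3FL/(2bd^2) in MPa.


sigma = 3*1666*58/(2*14.4*8.6^2) = 136.1 MPa

136.1


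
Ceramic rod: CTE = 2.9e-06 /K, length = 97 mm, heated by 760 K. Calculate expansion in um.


dL = 2.9e-06 * 97 * 760 * 1000 = 213.788 um

213.788


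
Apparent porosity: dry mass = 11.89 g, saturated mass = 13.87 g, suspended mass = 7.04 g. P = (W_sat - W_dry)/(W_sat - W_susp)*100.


P = (13.87 - 11.89) / (13.87 - 7.04) * 100 = 1.98 / 6.83 * 100 = 29.0%

29.0


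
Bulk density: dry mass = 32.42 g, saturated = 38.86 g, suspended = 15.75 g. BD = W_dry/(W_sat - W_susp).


BD = 32.42 / (38.86 - 15.75) = 32.42 / 23.11 = 1.403 g/cm^3

1.403


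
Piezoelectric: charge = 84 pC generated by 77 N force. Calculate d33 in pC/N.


d33 = 84 / 77 = 1.1 pC/N

1.1


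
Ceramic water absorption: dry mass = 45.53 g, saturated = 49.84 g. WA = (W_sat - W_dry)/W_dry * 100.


WA = (49.84 - 45.53) / 45.53 * 100 = 9.47%

9.47


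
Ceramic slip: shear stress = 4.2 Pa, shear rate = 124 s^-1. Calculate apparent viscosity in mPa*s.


eta = tau/gamma * 1000 = 4.2/124 * 1000 = 33.9 mPa*s

33.9


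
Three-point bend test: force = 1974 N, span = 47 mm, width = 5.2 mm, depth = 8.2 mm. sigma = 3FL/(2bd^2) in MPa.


sigma = 3*1974*47/(2*5.2*8.2^2) = 398.0 MPa

398.0


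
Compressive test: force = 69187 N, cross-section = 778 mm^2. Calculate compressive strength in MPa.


CS = 69187 / 778 = 88.9 MPa

88.9


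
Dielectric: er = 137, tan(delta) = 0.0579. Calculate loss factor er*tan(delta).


Loss = 137 * 0.0579 = 7.932

7.932


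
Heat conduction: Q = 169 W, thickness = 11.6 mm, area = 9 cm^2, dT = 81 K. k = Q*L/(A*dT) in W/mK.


k = 169*11.6/1000/(9/10000*81) = 26.89 W/mK

26.89


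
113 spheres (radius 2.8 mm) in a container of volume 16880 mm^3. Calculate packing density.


V_sphere = 4/3*pi*2.8^3 = 91.9523 mm^3
Total V = 113*91.9523 = 10390.6099 mm^3
PD = 10390.6099 / 16880 = 0.616

0.616


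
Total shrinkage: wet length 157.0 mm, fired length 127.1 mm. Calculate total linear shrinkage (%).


TS = (157.0 - 127.1) / 157.0 * 100 = 19.04%

19.04


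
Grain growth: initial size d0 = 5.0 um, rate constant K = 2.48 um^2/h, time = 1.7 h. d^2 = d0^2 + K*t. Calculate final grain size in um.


d^2 = 5.0^2 + 2.48*1.7 = 29.216
d = sqrt(29.216) = 5.41 um

5.41


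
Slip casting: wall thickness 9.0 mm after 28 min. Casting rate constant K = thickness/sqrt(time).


K = 9.0 / sqrt(28) = 9.0 / 5.2915 = 1.701 mm/min^0.5

1.701


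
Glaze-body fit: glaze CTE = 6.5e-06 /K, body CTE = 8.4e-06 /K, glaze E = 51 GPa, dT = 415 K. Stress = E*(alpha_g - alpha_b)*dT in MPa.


Stress = 51*1000*(6.5e-06 - 8.4e-06)*415 = -40.2 MPa

-40.2


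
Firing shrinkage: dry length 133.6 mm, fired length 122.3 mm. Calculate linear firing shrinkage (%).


FS = (133.6 - 122.3) / 133.6 * 100 = 8.46%

8.46


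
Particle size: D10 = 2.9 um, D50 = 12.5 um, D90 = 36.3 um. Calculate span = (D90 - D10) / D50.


Span = (36.3 - 2.9) / 12.5 = 33.4 / 12.5 = 2.672

2.672


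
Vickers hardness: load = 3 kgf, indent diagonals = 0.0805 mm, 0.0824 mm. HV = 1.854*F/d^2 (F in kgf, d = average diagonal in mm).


d_avg = (0.0805+0.0824)/2 = 0.08145 mm
HV = 1.854*3/0.08145^2 = 838

838


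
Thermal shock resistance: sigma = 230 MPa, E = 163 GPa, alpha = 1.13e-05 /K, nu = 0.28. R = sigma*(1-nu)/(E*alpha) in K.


R = 230*(1-0.28)/(163*1000*1.13e-05) = 90 K

90


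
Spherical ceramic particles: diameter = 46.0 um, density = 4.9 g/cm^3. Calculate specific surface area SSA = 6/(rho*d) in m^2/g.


SSA = 6 / (4.9 * 46.0) = 0.027 m^2/g

0.027


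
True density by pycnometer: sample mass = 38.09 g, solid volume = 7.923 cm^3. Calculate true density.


TD = 38.09 / 7.923 = 4.808 g/cm^3

4.808


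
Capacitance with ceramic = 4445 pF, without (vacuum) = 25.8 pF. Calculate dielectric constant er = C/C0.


er = 4445 / 25.8 = 172.29

172.29


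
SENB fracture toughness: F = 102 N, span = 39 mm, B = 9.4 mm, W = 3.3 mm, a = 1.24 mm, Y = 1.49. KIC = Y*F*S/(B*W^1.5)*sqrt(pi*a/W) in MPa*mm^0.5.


KIC = 1.49*102*39/(9.4*3.3^1.5)*sqrt(pi*1.24/3.3) = 114.28

114.28


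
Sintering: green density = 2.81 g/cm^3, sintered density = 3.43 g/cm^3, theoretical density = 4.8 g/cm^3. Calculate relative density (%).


Relative = 3.43 / 4.8 * 100 = 71.5%

71.5


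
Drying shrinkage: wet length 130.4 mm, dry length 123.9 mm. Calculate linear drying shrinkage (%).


DS = (130.4 - 123.9) / 130.4 * 100 = 4.98%

4.98


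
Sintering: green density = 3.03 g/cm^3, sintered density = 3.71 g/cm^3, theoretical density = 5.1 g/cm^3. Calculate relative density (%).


Relative = 3.71 / 5.1 * 100 = 72.7%

72.7


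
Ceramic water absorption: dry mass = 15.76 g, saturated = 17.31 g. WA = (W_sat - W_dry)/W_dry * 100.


WA = (17.31 - 15.76) / 15.76 * 100 = 9.84%

9.84


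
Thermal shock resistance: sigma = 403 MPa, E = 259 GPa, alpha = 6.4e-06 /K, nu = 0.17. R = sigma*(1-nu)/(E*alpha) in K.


R = 403*(1-0.17)/(259*1000*6.4e-06) = 202 K

202


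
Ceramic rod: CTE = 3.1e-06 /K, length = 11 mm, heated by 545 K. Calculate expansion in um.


dL = 3.1e-06 * 11 * 545 * 1000 = 18.585 um

18.585


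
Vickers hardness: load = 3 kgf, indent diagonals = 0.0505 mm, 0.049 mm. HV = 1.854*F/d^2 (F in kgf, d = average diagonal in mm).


d_avg = (0.0505+0.049)/2 = 0.04975 mm
HV = 1.854*3/0.04975^2 = 2247

2247


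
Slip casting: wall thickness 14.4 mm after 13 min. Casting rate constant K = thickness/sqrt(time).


K = 14.4 / sqrt(13) = 14.4 / 3.6056 = 3.994 mm/min^0.5

3.994


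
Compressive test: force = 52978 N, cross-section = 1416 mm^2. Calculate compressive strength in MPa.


CS = 52978 / 1416 = 37.4 MPa

37.4


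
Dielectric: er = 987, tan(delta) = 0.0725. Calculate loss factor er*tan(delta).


Loss = 987 * 0.0725 = 71.558

71.558


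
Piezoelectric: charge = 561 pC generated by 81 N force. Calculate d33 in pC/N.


d33 = 561 / 81 = 6.9 pC/N

6.9


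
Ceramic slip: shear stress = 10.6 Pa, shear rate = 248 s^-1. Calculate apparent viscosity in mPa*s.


eta = tau/gamma * 1000 = 10.6/248 * 1000 = 42.7 mPa*s

42.7


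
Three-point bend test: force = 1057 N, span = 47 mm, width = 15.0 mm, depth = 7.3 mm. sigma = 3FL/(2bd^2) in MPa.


sigma = 3*1057*47/(2*15.0*7.3^2) = 93.2 MPa

93.2


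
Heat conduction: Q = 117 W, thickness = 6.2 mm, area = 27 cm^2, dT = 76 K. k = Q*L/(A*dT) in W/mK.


k = 117*6.2/1000/(27/10000*76) = 3.54 W/mK

3.54


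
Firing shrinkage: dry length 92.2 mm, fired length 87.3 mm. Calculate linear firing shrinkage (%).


FS = (92.2 - 87.3) / 92.2 * 100 = 5.31%

5.31


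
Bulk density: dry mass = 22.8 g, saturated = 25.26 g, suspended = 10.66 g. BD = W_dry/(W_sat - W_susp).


BD = 22.8 / (25.26 - 10.66) = 22.8 / 14.6 = 1.562 g/cm^3

1.562


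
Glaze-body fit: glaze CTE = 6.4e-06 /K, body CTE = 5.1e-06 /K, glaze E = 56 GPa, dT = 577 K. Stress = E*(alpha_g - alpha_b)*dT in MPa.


Stress = 56*1000*(6.4e-06 - 5.1e-06)*577 = 42.0 MPa

42.0


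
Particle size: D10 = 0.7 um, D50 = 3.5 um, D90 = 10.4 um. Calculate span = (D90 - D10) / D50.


Span = (10.4 - 0.7) / 3.5 = 9.7 / 3.5 = 2.771

2.771


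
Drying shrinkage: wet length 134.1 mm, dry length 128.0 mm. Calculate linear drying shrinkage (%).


DS = (134.1 - 128.0) / 134.1 * 100 = 4.55%

4.55


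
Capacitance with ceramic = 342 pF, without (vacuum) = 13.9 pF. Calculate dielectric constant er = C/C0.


er = 342 / 13.9 = 24.6

24.6


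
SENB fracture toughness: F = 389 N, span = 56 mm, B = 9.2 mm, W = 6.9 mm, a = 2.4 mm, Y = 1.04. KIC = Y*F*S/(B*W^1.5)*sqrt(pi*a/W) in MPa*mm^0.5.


KIC = 1.04*389*56/(9.2*6.9^1.5)*sqrt(pi*2.4/6.9) = 142.03

142.03


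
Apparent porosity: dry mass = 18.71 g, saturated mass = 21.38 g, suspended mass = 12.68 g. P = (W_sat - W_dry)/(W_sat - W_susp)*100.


P = (21.38 - 18.71) / (21.38 - 12.68) * 100 = 2.67 / 8.7 * 100 = 30.7%

30.7


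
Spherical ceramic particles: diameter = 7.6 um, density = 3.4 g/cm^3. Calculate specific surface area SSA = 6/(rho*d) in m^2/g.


SSA = 6 / (3.4 * 7.6) = 0.232 m^2/g

0.232


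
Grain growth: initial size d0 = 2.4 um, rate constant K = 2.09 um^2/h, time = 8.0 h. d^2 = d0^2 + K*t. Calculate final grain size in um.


d^2 = 2.4^2 + 2.09*8.0 = 22.48
d = sqrt(22.48) = 4.74 um

4.74


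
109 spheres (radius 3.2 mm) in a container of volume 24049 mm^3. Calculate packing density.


V_sphere = 4/3*pi*3.2^3 = 137.2583 mm^3
Total V = 109*137.2583 = 14961.1547 mm^3
PD = 14961.1547 / 24049 = 0.622

0.622


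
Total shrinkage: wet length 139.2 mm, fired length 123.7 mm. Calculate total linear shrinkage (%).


TS = (139.2 - 123.7) / 139.2 * 100 = 11.14%

11.14


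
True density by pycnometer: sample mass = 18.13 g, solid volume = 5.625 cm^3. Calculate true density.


TD = 18.13 / 5.625 = 3.223 g/cm^3

3.223


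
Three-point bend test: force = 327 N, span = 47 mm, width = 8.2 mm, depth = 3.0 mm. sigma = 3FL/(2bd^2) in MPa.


sigma = 3*327*47/(2*8.2*3.0^2) = 312.4 MPa

312.4


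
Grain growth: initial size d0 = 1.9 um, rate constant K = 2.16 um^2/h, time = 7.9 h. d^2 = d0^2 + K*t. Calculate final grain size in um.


d^2 = 1.9^2 + 2.16*7.9 = 20.674
d = sqrt(20.674) = 4.55 um

4.55


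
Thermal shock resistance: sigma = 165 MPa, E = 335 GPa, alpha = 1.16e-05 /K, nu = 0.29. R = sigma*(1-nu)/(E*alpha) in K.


R = 165*(1-0.29)/(335*1000*1.16e-05) = 30 K

30


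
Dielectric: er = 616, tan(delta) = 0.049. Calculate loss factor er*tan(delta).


Loss = 616 * 0.049 = 30.184

30.184


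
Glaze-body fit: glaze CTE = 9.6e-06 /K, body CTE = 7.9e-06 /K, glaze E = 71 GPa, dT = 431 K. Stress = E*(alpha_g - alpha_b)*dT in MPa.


Stress = 71*1000*(9.6e-06 - 7.9e-06)*431 = 52.0 MPa

52.0


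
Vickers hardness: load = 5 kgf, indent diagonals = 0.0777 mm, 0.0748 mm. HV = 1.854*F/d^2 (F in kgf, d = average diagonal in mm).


d_avg = (0.0777+0.0748)/2 = 0.07625 mm
HV = 1.854*5/0.07625^2 = 1594

1594


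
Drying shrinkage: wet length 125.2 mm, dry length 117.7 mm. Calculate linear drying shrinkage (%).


DS = (125.2 - 117.7) / 125.2 * 100 = 5.99%

5.99


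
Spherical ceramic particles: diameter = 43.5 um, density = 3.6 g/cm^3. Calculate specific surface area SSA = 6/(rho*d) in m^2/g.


SSA = 6 / (3.6 * 43.5) = 0.038 m^2/g

0.038


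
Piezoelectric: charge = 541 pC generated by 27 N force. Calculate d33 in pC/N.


d33 = 541 / 27 = 20.0 pC/N

20.0


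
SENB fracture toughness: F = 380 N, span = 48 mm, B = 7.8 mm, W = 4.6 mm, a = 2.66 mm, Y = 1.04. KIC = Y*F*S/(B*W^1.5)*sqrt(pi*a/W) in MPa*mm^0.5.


KIC = 1.04*380*48/(7.8*4.6^1.5)*sqrt(pi*2.66/4.6) = 332.25

332.25


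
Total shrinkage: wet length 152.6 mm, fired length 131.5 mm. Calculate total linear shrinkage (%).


TS = (152.6 - 131.5) / 152.6 * 100 = 13.83%

13.83


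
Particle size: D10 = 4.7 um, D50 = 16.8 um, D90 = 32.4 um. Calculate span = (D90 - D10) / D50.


Span = (32.4 - 4.7) / 16.8 = 27.7 / 16.8 = 1.649

1.649


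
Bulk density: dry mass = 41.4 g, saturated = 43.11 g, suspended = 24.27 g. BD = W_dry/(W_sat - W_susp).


BD = 41.4 / (43.11 - 24.27) = 41.4 / 18.84 = 2.197 g/cm^3

2.197


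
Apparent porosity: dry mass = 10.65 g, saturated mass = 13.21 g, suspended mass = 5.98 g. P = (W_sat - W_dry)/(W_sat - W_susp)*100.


P = (13.21 - 10.65) / (13.21 - 5.98) * 100 = 2.56 / 7.23 * 100 = 35.4%

35.4


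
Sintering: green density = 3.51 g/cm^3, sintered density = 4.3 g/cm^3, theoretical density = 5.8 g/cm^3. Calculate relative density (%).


Relative = 4.3 / 5.8 * 100 = 74.1%

74.1


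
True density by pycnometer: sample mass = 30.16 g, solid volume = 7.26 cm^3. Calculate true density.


TD = 30.16 / 7.26 = 4.154 g/cm^3

4.154


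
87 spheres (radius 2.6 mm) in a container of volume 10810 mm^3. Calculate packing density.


V_sphere = 4/3*pi*2.6^3 = 73.6222 mm^3
Total V = 87*73.6222 = 6405.1314 mm^3
PD = 6405.1314 / 10810 = 0.593

0.593


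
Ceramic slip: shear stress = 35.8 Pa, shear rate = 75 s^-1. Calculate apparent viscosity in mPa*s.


eta = tau/gamma * 1000 = 35.8/75 * 1000 = 477.3 mPa*s

477.3


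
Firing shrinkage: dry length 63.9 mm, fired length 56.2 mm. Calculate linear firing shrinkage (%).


FS = (63.9 - 56.2) / 63.9 * 100 = 12.05%

12.05


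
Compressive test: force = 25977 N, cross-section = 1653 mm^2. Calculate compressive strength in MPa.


CS = 25977 / 1653 = 15.7 MPa

15.7


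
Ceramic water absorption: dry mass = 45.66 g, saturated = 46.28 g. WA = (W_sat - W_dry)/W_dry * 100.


WA = (46.28 - 45.66) / 45.66 * 100 = 1.36%

1.36


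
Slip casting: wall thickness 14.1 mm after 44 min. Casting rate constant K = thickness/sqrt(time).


K = 14.1 / sqrt(44) = 14.1 / 6.6332 = 2.126 mm/min^0.5

2.126


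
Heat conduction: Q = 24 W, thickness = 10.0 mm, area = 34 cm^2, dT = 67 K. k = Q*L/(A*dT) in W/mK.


k = 24*10.0/1000/(34/10000*67) = 1.05 W/mK

1.05


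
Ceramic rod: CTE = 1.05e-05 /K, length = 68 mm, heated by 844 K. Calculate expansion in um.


dL = 1.05e-05 * 68 * 844 * 1000 = 602.616 um

602.616


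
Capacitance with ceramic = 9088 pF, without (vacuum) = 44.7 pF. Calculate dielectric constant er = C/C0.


er = 9088 / 44.7 = 203.31

203.31


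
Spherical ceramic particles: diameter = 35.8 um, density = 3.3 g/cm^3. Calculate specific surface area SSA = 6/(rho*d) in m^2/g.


SSA = 6 / (3.3 * 35.8) = 0.051 m^2/g

0.051


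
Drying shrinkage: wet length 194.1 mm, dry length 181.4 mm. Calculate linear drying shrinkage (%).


DS = (194.1 - 181.4) / 194.1 * 100 = 6.54%

6.54


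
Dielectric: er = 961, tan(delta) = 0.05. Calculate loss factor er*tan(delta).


Loss = 961 * 0.05 = 48.05

48.05


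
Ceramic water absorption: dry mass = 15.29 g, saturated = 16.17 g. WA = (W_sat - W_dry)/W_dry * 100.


WA = (16.17 - 15.29) / 15.29 * 100 = 5.76%

5.76


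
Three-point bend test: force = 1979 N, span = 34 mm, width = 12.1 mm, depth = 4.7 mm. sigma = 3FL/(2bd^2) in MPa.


sigma = 3*1979*34/(2*12.1*4.7^2) = 377.6 MPa

377.6


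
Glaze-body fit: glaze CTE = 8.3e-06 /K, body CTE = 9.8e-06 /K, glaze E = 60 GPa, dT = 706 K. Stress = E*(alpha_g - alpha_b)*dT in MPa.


Stress = 60*1000*(8.3e-06 - 9.8e-06)*706 = -63.5 MPa

-63.5


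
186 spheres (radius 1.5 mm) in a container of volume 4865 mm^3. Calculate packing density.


V_sphere = 4/3*pi*1.5^3 = 14.1372 mm^3
Total V = 186*14.1372 = 2629.5192 mm^3
PD = 2629.5192 / 4865 = 0.54

0.54


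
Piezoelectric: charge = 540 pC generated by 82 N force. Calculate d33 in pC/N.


d33 = 540 / 82 = 6.6 pC/N

6.6


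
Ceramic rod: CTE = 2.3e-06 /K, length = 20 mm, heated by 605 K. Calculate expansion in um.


dL = 2.3e-06 * 20 * 605 * 1000 = 27.83 um

27.83


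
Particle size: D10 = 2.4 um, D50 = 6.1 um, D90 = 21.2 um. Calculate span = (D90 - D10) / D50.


Span = (21.2 - 2.4) / 6.1 = 18.8 / 6.1 = 3.082

3.082


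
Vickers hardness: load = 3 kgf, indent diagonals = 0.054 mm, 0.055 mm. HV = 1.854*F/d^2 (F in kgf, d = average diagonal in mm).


d_avg = (0.054+0.055)/2 = 0.0545 mm
HV = 1.854*3/0.0545^2 = 1873

1873


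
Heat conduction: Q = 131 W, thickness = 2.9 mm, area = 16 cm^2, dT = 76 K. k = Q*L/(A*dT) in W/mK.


k = 131*2.9/1000/(16/10000*76) = 3.12 W/mK

3.12


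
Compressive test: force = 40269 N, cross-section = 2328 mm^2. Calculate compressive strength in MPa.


CS = 40269 / 2328 = 17.3 MPa

17.3


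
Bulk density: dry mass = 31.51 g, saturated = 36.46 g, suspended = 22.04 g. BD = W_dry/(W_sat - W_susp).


BD = 31.51 / (36.46 - 22.04) = 31.51 / 14.42 = 2.185 g/cm^3

2.185


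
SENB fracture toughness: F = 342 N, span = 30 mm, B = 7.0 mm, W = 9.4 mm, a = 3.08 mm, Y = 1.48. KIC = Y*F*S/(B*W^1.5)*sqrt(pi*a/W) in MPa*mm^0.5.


KIC = 1.48*342*30/(7.0*9.4^1.5)*sqrt(pi*3.08/9.4) = 76.37

76.37


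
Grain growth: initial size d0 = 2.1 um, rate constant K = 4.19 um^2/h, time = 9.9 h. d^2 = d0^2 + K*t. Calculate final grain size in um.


d^2 = 2.1^2 + 4.19*9.9 = 45.891
d = sqrt(45.891) = 6.77 um

6.77


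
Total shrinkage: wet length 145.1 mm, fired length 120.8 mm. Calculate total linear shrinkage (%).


TS = (145.1 - 120.8) / 145.1 * 100 = 16.75%

16.75


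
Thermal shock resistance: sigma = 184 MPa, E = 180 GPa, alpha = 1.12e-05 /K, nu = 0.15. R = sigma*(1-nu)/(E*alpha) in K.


R = 184*(1-0.15)/(180*1000*1.12e-05) = 78 K

78


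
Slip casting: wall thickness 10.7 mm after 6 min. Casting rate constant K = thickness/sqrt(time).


K = 10.7 / sqrt(6) = 10.7 / 2.4495 = 4.368 mm/min^0.5

4.368


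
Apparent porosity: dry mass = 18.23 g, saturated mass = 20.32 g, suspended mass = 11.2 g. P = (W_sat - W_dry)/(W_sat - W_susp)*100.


P = (20.32 - 18.23) / (20.32 - 11.2) * 100 = 2.09 / 9.12 * 100 = 22.9%

22.9


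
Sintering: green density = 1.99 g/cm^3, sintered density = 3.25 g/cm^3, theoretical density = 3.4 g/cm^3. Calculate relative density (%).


Relative = 3.25 / 3.4 * 100 = 95.6%

95.6


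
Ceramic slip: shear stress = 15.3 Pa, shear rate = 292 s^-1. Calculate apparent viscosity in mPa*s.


eta = tau/gamma * 1000 = 15.3/292 * 1000 = 52.4 mPa*s

52.4


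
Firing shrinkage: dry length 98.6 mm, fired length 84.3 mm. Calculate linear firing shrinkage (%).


FS = (98.6 - 84.3) / 98.6 * 100 = 14.5%

14.5


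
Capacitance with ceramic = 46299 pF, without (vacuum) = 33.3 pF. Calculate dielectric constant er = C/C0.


er = 46299 / 33.3 = 1390.36

1390.36


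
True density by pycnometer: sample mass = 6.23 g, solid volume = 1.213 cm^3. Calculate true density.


TD = 6.23 / 1.213 = 5.136 g/cm^3

5.136


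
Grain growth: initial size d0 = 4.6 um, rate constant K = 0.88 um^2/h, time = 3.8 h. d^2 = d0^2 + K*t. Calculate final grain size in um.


d^2 = 4.6^2 + 0.88*3.8 = 24.504
d = sqrt(24.504) = 4.95 um

4.95


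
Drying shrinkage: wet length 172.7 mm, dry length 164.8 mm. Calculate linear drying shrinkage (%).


DS = (172.7 - 164.8) / 172.7 * 100 = 4.57%

4.57


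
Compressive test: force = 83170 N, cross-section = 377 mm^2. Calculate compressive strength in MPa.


CS = 83170 / 377 = 220.6 MPa

220.6


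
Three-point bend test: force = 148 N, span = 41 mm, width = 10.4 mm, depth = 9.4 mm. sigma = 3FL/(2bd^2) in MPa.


sigma = 3*148*41/(2*10.4*9.4^2) = 9.9 MPa

9.9


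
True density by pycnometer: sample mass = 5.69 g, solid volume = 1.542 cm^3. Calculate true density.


TD = 5.69 / 1.542 = 3.69 g/cm^3

3.69


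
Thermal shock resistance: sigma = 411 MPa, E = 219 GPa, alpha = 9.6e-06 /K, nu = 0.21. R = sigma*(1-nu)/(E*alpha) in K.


R = 411*(1-0.21)/(219*1000*9.6e-06) = 154 K

154


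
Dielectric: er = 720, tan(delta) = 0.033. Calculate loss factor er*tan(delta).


Loss = 720 * 0.033 = 23.76

23.76


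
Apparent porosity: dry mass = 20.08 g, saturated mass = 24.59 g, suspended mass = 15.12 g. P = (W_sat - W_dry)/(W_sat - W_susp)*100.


P = (24.59 - 20.08) / (24.59 - 15.12) * 100 = 4.51 / 9.47 * 100 = 47.6%

47.6


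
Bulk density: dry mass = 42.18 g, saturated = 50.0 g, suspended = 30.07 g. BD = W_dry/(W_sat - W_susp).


BD = 42.18 / (50.0 - 30.07) = 42.18 / 19.93 = 2.116 g/cm^3

2.116


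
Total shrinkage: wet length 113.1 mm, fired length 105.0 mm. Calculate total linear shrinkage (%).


TS = (113.1 - 105.0) / 113.1 * 100 = 7.16%

7.16


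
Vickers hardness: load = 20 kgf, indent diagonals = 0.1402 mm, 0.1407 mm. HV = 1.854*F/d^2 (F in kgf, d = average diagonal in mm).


d_avg = (0.1402+0.1407)/2 = 0.14045 mm
HV = 1.854*20/0.14045^2 = 1880

1880


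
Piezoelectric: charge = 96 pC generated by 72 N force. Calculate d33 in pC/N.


d33 = 96 / 72 = 1.3 pC/N

1.3


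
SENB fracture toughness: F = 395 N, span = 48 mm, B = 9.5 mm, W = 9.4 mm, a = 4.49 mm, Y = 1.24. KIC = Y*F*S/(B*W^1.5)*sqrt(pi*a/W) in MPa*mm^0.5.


KIC = 1.24*395*48/(9.5*9.4^1.5)*sqrt(pi*4.49/9.4) = 105.19

105.19


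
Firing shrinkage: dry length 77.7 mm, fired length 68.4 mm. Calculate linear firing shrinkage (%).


FS = (77.7 - 68.4) / 77.7 * 100 = 11.97%

11.97


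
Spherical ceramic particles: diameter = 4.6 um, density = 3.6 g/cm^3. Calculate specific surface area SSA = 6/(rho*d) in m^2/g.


SSA = 6 / (3.6 * 4.6) = 0.362 m^2/g

0.362


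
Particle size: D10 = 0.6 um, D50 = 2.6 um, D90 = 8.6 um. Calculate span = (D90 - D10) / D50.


Span = (8.6 - 0.6) / 2.6 = 8.0 / 2.6 = 3.077

3.077


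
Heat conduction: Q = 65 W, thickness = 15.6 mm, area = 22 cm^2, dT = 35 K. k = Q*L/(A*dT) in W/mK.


k = 65*15.6/1000/(22/10000*35) = 13.17 W/mK

13.17


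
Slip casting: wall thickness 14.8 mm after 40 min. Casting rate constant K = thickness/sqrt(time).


K = 14.8 / sqrt(40) = 14.8 / 6.3246 = 2.34 mm/min^0.5

2.34


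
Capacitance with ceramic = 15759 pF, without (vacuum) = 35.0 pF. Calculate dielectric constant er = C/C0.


er = 15759 / 35.0 = 450.26

450.26


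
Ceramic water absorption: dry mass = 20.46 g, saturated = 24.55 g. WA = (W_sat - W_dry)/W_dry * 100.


WA = (24.55 - 20.46) / 20.46 * 100 = 19.99%

19.99


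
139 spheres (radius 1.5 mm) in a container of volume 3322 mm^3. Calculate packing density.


V_sphere = 4/3*pi*1.5^3 = 14.1372 mm^3
Total V = 139*14.1372 = 1965.0708 mm^3
PD = 1965.0708 / 3322 = 0.592

0.592


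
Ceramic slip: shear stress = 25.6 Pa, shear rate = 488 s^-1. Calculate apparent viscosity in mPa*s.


eta = tau/gamma * 1000 = 25.6/488 * 1000 = 52.5 mPa*s

52.5


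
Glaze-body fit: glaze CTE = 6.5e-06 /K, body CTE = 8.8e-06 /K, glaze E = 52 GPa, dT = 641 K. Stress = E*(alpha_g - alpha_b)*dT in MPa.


Stress = 52*1000*(6.5e-06 - 8.8e-06)*641 = -76.7 MPa

-76.7


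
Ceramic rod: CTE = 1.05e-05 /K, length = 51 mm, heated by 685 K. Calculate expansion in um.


dL = 1.05e-05 * 51 * 685 * 1000 = 366.818 um

366.818


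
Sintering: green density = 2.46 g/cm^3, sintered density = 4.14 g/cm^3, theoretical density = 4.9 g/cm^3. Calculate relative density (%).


Relative = 4.14 / 4.9 * 100 = 84.5%

84.5


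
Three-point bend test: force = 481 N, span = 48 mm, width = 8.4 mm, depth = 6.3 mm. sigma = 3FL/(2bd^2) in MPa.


sigma = 3*481*48/(2*8.4*6.3^2) = 103.9 MPa

103.9


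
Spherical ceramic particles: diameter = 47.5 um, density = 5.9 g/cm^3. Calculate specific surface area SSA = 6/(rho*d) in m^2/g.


SSA = 6 / (5.9 * 47.5) = 0.021 m^2/g

0.021


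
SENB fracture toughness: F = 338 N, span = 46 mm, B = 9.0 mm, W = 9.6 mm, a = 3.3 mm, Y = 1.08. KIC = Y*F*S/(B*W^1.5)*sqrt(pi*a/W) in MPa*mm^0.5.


KIC = 1.08*338*46/(9.0*9.6^1.5)*sqrt(pi*3.3/9.6) = 65.18

65.18


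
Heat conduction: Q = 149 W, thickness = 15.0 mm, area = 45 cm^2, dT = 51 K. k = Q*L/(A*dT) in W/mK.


k = 149*15.0/1000/(45/10000*51) = 9.74 W/mK

9.74


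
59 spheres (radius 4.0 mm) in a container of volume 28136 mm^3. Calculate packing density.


V_sphere = 4/3*pi*4.0^3 = 268.0826 mm^3
Total V = 59*268.0826 = 15816.8734 mm^3
PD = 15816.8734 / 28136 = 0.562

0.562


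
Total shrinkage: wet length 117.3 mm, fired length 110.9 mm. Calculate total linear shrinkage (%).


TS = (117.3 - 110.9) / 117.3 * 100 = 5.46%

5.46


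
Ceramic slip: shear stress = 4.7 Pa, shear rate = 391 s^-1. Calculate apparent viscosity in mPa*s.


eta = tau/gamma * 1000 = 4.7/391 * 1000 = 12.0 mPa*s

12.0


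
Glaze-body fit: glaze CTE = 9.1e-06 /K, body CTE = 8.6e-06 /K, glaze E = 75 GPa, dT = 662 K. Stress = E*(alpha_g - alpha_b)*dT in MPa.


Stress = 75*1000*(9.1e-06 - 8.6e-06)*662 = 24.8 MPa

24.8


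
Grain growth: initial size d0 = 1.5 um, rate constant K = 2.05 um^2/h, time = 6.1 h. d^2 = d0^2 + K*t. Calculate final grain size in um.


d^2 = 1.5^2 + 2.05*6.1 = 14.755
d = sqrt(14.755) = 3.84 um

3.84


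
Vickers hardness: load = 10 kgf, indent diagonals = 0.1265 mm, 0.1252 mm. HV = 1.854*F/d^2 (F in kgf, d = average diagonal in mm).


d_avg = (0.1265+0.1252)/2 = 0.12585 mm
HV = 1.854*10/0.12585^2 = 1171

1171


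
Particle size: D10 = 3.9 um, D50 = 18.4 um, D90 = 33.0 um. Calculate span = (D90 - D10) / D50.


Span = (33.0 - 3.9) / 18.4 = 29.1 / 18.4 = 1.582

1.582


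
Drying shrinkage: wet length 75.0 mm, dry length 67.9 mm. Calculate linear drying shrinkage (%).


DS = (75.0 - 67.9) / 75.0 * 100 = 9.47%

9.47


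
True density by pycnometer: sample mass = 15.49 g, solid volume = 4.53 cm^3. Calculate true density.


TD = 15.49 / 4.53 = 3.419 g/cm^3

3.419


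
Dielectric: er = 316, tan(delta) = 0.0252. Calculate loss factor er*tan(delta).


Loss = 316 * 0.0252 = 7.963

7.963


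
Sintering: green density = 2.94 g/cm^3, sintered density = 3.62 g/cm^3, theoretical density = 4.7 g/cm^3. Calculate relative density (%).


Relative = 3.62 / 4.7 * 100 = 77.0%

77.0


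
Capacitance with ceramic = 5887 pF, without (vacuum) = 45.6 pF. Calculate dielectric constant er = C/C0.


er = 5887 / 45.6 = 129.1

129.1


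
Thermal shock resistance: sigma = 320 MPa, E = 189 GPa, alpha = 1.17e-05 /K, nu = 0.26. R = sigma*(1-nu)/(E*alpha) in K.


R = 320*(1-0.26)/(189*1000*1.17e-05) = 107 K

107


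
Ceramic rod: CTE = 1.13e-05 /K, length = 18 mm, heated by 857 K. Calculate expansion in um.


dL = 1.13e-05 * 18 * 857 * 1000 = 174.314 um

174.314


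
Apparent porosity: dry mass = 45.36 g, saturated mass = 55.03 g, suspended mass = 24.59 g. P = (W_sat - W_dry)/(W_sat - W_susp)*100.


P = (55.03 - 45.36) / (55.03 - 24.59) * 100 = 9.67 / 30.44 * 100 = 31.8%

31.8


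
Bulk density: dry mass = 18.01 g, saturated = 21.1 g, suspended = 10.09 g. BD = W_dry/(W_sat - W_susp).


BD = 18.01 / (21.1 - 10.09) = 18.01 / 11.01 = 1.636 g/cm^3

1.636


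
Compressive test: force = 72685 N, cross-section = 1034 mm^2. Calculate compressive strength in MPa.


CS = 72685 / 1034 = 70.3 MPa

70.3


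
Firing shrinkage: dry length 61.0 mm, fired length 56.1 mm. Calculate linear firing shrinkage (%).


FS = (61.0 - 56.1) / 61.0 * 100 = 8.03%

8.03


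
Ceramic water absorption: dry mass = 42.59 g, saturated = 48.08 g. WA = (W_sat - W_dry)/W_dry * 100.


WA = (48.08 - 42.59) / 42.59 * 100 = 12.89%

12.89


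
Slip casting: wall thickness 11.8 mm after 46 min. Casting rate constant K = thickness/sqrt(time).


K = 11.8 / sqrt(46) = 11.8 / 6.7823 = 1.74 mm/min^0.5

1.74


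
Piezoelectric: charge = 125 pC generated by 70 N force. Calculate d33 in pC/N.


d33 = 125 / 70 = 1.8 pC/N

1.8


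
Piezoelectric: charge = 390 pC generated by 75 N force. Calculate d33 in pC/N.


d33 = 390 / 75 = 5.2 pC/N

5.2


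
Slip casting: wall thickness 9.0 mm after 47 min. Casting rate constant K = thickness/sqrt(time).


K = 9.0 / sqrt(47) = 9.0 / 6.8557 = 1.313 mm/min^0.5

1.313


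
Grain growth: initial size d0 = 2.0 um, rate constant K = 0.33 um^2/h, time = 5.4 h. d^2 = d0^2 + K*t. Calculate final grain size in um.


d^2 = 2.0^2 + 0.33*5.4 = 5.782
d = sqrt(5.782) = 2.4 um

2.4


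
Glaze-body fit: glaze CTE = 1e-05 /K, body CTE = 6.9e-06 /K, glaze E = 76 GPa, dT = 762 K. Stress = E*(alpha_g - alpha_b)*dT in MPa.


Stress = 76*1000*(1e-05 - 6.9e-06)*762 = 179.5 MPa

179.5


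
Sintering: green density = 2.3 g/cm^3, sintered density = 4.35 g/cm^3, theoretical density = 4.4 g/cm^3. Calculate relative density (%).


Relative = 4.35 / 4.4 * 100 = 98.9%

98.9


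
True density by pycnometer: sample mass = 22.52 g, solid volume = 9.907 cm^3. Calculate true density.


TD = 22.52 / 9.907 = 2.273 g/cm^3

2.273


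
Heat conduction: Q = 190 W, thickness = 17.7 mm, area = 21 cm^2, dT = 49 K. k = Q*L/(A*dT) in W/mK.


k = 190*17.7/1000/(21/10000*49) = 32.68 W/mK

32.68


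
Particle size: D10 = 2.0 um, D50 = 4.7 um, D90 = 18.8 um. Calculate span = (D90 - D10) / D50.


Span = (18.8 - 2.0) / 4.7 = 16.8 / 4.7 = 3.574

3.574


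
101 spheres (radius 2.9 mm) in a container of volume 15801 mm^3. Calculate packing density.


V_sphere = 4/3*pi*2.9^3 = 102.1604 mm^3
Total V = 101*102.1604 = 10318.2004 mm^3
PD = 10318.2004 / 15801 = 0.653

0.653


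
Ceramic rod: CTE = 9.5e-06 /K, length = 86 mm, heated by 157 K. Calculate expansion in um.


dL = 9.5e-06 * 86 * 157 * 1000 = 128.269 um

128.269


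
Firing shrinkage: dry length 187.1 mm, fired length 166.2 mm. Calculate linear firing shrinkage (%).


FS = (187.1 - 166.2) / 187.1 * 100 = 11.17%

11.17


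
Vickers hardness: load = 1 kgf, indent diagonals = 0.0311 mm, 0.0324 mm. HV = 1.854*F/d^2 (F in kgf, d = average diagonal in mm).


d_avg = (0.0311+0.0324)/2 = 0.03175 mm
HV = 1.854*1/0.03175^2 = 1839

1839


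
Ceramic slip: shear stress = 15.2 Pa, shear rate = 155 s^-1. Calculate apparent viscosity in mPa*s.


eta = tau/gamma * 1000 = 15.2/155 * 1000 = 98.1 mPa*s

98.1


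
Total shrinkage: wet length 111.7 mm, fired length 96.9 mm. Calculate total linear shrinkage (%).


TS = (111.7 - 96.9) / 111.7 * 100 = 13.25%

13.25


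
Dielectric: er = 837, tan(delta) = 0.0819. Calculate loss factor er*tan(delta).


Loss = 837 * 0.0819 = 68.55

68.55


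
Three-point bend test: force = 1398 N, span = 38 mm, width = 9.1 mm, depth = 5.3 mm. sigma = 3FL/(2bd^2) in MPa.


sigma = 3*1398*38/(2*9.1*5.3^2) = 311.7 MPa

311.7


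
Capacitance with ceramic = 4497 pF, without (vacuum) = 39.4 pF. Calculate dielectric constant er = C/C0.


er = 4497 / 39.4 = 114.14

114.14


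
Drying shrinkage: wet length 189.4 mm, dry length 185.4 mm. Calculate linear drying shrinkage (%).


DS = (189.4 - 185.4) / 189.4 * 100 = 2.11%

2.11


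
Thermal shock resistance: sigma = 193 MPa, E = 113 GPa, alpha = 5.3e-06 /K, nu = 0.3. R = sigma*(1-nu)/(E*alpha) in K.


R = 193*(1-0.3)/(113*1000*5.3e-06) = 226 K

226


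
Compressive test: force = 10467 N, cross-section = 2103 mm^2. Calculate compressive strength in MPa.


CS = 10467 / 2103 = 5.0 MPa

5.0


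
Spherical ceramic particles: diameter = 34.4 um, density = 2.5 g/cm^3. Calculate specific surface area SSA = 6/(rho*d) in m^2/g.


SSA = 6 / (2.5 * 34.4) = 0.07 m^2/g

0.07


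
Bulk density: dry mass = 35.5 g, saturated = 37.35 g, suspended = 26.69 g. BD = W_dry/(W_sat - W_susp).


BD = 35.5 / (37.35 - 26.69) = 35.5 / 10.66 = 3.33 g/cm^3

3.33


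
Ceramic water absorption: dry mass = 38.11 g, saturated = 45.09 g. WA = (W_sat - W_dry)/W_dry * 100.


WA = (45.09 - 38.11) / 38.11 * 100 = 18.32%

18.32


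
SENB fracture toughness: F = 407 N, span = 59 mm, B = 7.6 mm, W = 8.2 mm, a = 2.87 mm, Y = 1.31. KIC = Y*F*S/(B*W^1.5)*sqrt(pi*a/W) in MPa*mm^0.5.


KIC = 1.31*407*59/(7.6*8.2^1.5)*sqrt(pi*2.87/8.2) = 184.84

184.84


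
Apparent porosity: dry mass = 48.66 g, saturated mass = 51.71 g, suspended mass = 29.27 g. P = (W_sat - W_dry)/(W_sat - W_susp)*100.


P = (51.71 - 48.66) / (51.71 - 29.27) * 100 = 3.05 / 22.44 * 100 = 13.6%

13.6


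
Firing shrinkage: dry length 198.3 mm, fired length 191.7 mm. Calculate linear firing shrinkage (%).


FS = (198.3 - 191.7) / 198.3 * 100 = 3.33%

3.33


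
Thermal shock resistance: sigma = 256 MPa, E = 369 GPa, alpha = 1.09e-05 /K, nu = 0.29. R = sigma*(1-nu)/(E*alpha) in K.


R = 256*(1-0.29)/(369*1000*1.09e-05) = 45 K

45


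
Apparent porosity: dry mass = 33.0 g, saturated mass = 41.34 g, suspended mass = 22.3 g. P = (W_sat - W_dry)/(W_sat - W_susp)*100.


P = (41.34 - 33.0) / (41.34 - 22.3) * 100 = 8.34 / 19.04 * 100 = 43.8%

43.8


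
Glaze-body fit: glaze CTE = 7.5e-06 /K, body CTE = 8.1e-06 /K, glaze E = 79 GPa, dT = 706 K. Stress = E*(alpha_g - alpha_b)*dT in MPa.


Stress = 79*1000*(7.5e-06 - 8.1e-06)*706 = -33.5 MPa

-33.5


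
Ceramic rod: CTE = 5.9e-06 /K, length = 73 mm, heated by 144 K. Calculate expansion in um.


dL = 5.9e-06 * 73 * 144 * 1000 = 62.021 um

62.021


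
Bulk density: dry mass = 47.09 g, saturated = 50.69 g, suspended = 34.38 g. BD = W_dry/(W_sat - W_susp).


BD = 47.09 / (50.69 - 34.38) = 47.09 / 16.31 = 2.887 g/cm^3

2.887


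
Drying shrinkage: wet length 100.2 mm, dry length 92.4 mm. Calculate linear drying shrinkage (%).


DS = (100.2 - 92.4) / 100.2 * 100 = 7.78%

7.78


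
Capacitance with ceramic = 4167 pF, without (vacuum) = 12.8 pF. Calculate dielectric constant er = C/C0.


er = 4167 / 12.8 = 325.55

325.55


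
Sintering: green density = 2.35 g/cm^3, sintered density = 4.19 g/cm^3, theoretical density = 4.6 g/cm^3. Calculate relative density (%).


Relative = 4.19 / 4.6 * 100 = 91.1%

91.1


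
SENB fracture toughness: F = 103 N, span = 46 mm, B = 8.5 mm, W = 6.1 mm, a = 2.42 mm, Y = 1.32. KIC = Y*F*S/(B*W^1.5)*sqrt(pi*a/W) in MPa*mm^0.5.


KIC = 1.32*103*46/(8.5*6.1^1.5)*sqrt(pi*2.42/6.1) = 54.52

54.52


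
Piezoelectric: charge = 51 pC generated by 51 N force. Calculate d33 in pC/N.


d33 = 51 / 51 = 1.0 pC/N

1.0


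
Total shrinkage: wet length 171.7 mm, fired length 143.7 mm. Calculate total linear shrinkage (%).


TS = (171.7 - 143.7) / 171.7 * 100 = 16.31%

16.31


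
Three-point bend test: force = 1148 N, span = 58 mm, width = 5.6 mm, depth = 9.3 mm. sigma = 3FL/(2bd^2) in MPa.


sigma = 3*1148*58/(2*5.6*9.3^2) = 206.2 MPa

206.2


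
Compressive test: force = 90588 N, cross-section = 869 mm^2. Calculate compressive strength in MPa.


CS = 90588 / 869 = 104.2 MPa

104.2


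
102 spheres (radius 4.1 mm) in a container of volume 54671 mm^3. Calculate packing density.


V_sphere = 4/3*pi*4.1^3 = 288.6956 mm^3
Total V = 102*288.6956 = 29446.9512 mm^3
PD = 29446.9512 / 54671 = 0.539

0.539


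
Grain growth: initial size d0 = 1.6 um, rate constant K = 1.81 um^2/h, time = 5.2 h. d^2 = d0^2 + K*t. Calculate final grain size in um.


d^2 = 1.6^2 + 1.81*5.2 = 11.972
d = sqrt(11.972) = 3.46 um

3.46


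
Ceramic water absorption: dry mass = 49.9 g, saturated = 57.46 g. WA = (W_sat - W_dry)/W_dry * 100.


WA = (57.46 - 49.9) / 49.9 * 100 = 15.15%

15.15


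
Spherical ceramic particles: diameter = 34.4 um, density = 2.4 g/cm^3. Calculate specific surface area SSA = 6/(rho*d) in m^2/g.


SSA = 6 / (2.4 * 34.4) = 0.073 m^2/g

0.073


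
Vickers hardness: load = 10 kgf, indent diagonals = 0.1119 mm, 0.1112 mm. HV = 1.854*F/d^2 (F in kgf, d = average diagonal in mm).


d_avg = (0.1119+0.1112)/2 = 0.11155 mm
HV = 1.854*10/0.11155^2 = 1490

1490


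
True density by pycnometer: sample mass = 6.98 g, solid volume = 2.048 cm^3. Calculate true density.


TD = 6.98 / 2.048 = 3.408 g/cm^3

3.408


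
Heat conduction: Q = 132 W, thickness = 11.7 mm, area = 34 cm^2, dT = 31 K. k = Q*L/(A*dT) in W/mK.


k = 132*11.7/1000/(34/10000*31) = 14.65 W/mK

14.65


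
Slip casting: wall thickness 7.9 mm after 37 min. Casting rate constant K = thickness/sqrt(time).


K = 7.9 / sqrt(37) = 7.9 / 6.0828 = 1.299 mm/min^0.5

1.299


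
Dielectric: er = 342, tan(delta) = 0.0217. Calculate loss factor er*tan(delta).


Loss = 342 * 0.0217 = 7.421

7.421


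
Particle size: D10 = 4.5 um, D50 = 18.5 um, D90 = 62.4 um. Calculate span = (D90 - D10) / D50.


Span = (62.4 - 4.5) / 18.5 = 57.9 / 18.5 = 3.13

3.13


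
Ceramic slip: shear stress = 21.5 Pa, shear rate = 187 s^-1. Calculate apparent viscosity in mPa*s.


eta = tau/gamma * 1000 = 21.5/187 * 1000 = 115.0 mPa*s

115.0


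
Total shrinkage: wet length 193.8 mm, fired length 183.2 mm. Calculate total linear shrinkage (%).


TS = (193.8 - 183.2) / 193.8 * 100 = 5.47%

5.47


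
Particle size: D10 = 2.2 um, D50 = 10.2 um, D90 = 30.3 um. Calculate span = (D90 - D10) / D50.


Span = (30.3 - 2.2) / 10.2 = 28.1 / 10.2 = 2.755

2.755


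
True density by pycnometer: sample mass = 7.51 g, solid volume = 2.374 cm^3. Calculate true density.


TD = 7.51 / 2.374 = 3.163 g/cm^3

3.163


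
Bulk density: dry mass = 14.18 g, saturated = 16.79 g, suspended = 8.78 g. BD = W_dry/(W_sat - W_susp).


BD = 14.18 / (16.79 - 8.78) = 14.18 / 8.01 = 1.77 g/cm^3

1.77


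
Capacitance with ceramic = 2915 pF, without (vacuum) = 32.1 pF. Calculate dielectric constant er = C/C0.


er = 2915 / 32.1 = 90.81

90.81


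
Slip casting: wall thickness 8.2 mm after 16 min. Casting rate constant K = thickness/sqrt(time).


K = 8.2 / sqrt(16) = 8.2 / 4.0 = 2.05 mm/min^0.5

2.05


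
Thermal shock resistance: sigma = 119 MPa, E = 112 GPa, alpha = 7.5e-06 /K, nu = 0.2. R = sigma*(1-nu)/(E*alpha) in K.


R = 119*(1-0.2)/(112*1000*7.5e-06) = 113 K

113


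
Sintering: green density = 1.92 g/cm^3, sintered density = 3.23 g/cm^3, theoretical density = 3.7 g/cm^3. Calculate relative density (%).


Relative = 3.23 / 3.7 * 100 = 87.3%

87.3


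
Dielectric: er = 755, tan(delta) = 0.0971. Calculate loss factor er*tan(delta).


Loss = 755 * 0.0971 = 73.311

73.311


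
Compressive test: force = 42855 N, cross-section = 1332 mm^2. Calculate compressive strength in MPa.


CS = 42855 / 1332 = 32.2 MPa

32.2


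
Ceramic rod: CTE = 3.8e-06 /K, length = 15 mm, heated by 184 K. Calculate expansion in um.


dL = 3.8e-06 * 15 * 184 * 1000 = 10.488 um

10.488


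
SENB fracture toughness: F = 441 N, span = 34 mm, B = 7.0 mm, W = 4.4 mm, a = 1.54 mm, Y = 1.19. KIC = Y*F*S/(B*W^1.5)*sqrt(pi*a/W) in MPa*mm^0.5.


KIC = 1.19*441*34/(7.0*4.4^1.5)*sqrt(pi*1.54/4.4) = 289.6

289.6


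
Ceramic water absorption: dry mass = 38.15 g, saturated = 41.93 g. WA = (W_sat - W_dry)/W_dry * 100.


WA = (41.93 - 38.15) / 38.15 * 100 = 9.91%

9.91


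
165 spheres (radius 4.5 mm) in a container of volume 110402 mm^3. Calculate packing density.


V_sphere = 4/3*pi*4.5^3 = 381.7035 mm^3
Total V = 165*381.7035 = 62981.0775 mm^3
PD = 62981.0775 / 110402 = 0.57

0.57


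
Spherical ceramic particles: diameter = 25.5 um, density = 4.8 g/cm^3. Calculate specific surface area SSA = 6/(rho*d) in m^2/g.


SSA = 6 / (4.8 * 25.5) = 0.049 m^2/g

0.049


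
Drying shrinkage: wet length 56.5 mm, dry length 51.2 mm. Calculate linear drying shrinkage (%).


DS = (56.5 - 51.2) / 56.5 * 100 = 9.38%

9.38


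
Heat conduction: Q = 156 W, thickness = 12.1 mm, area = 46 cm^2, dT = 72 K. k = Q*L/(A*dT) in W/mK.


k = 156*12.1/1000/(46/10000*72) = 5.7 W/mK

5.7


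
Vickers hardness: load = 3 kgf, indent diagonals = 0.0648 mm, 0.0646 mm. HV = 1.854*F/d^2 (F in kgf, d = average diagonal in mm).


d_avg = (0.0648+0.0646)/2 = 0.0647 mm
HV = 1.854*3/0.0647^2 = 1329

1329


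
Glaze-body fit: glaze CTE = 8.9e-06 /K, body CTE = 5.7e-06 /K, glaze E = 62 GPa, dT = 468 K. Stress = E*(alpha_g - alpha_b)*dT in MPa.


Stress = 62*1000*(8.9e-06 - 5.7e-06)*468 = 92.9 MPa

92.9


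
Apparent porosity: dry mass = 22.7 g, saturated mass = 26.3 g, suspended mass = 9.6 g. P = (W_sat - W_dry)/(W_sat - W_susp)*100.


P = (26.3 - 22.7) / (26.3 - 9.6) * 100 = 3.6 / 16.7 * 100 = 21.6%

21.6


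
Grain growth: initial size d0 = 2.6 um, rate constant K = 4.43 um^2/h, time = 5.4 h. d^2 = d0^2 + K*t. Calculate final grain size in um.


d^2 = 2.6^2 + 4.43*5.4 = 30.682
d = sqrt(30.682) = 5.54 um

5.54


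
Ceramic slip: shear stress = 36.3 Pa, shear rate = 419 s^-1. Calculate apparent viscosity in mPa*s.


eta = tau/gamma * 1000 = 36.3/419 * 1000 = 86.6 mPa*s

86.6


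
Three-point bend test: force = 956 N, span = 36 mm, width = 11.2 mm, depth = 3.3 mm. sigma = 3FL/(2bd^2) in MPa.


sigma = 3*956*36/(2*11.2*3.3^2) = 423.3 MPa

423.3
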